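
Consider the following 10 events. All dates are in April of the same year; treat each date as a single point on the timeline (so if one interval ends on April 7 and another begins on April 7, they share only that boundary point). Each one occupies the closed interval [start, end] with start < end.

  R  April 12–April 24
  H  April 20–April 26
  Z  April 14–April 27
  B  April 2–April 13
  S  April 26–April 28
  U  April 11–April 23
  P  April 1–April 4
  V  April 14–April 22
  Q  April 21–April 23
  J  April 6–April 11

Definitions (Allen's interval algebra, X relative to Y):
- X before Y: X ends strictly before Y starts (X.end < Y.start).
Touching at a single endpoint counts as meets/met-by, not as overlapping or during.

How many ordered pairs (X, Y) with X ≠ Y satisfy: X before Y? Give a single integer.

Checking all 90 ordered pairs for relation 'before'; matching pairs in alphabetical order:
(B, H): B before H ✓
(B, Q): B before Q ✓
(B, S): B before S ✓
(B, V): B before V ✓
(B, Z): B before Z ✓
(J, H): J before H ✓
(J, Q): J before Q ✓
(J, R): J before R ✓
(J, S): J before S ✓
(J, V): J before V ✓
(J, Z): J before Z ✓
(P, H): P before H ✓
(P, J): P before J ✓
(P, Q): P before Q ✓
(P, R): P before R ✓
(P, S): P before S ✓
(P, U): P before U ✓
(P, V): P before V ✓
(P, Z): P before Z ✓
(Q, S): Q before S ✓
(R, S): R before S ✓
(U, S): U before S ✓
(V, S): V before S ✓
Count: 23.

23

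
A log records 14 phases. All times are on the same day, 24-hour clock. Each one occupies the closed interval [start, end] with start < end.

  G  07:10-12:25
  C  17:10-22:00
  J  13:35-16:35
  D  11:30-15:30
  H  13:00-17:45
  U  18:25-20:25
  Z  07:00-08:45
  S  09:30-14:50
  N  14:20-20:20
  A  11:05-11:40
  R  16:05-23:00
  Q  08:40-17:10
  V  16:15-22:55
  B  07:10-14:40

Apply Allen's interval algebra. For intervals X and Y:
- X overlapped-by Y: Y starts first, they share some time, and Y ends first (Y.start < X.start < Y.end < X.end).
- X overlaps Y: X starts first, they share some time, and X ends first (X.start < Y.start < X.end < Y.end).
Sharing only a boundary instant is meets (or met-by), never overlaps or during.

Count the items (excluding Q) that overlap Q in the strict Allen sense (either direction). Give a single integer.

7

Target Q = [08:40, 17:10].
A [11:05, 11:40] → during → no.
B [07:10, 14:40] → overlaps → counts.
C [17:10, 22:00] → met-by → no.
D [11:30, 15:30] → during → no.
G [07:10, 12:25] → overlaps → counts.
H [13:00, 17:45] → overlapped-by → counts.
J [13:35, 16:35] → during → no.
N [14:20, 20:20] → overlapped-by → counts.
R [16:05, 23:00] → overlapped-by → counts.
S [09:30, 14:50] → during → no.
U [18:25, 20:25] → after → no.
V [16:15, 22:55] → overlapped-by → counts.
Z [07:00, 08:45] → overlaps → counts.
Total: 7.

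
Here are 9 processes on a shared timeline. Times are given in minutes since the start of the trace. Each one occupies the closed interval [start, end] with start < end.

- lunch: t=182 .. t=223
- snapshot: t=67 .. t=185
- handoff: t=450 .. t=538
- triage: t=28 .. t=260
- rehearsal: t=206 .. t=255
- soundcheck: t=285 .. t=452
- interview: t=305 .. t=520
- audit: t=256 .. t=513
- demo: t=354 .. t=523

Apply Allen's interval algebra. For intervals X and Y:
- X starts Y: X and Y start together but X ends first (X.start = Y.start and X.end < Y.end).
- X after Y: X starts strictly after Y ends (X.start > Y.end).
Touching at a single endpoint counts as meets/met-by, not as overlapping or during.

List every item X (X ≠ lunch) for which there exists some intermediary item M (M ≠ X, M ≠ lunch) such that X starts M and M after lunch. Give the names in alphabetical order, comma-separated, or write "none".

Target lunch = [t=182, t=223].
Intermediaries M with M after lunch: audit, demo, handoff, interview, soundcheck.
Via audit — items with X starts audit: none.
Via demo — items with X starts demo: none.
Via handoff — items with X starts handoff: none.
Via interview — items with X starts interview: none.
Via soundcheck — items with X starts soundcheck: none.
Union: none.

none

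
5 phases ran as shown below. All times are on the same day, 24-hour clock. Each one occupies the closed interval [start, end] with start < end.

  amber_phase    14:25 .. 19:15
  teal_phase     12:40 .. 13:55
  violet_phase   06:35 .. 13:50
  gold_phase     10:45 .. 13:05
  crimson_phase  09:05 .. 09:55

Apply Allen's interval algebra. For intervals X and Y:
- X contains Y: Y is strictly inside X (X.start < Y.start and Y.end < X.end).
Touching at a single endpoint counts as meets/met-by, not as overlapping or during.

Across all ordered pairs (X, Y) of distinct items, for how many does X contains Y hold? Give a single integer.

Checking all 20 ordered pairs for relation 'contains'; matching pairs in alphabetical order:
(violet_phase, crimson_phase): violet_phase contains crimson_phase ✓
(violet_phase, gold_phase): violet_phase contains gold_phase ✓
Count: 2.

2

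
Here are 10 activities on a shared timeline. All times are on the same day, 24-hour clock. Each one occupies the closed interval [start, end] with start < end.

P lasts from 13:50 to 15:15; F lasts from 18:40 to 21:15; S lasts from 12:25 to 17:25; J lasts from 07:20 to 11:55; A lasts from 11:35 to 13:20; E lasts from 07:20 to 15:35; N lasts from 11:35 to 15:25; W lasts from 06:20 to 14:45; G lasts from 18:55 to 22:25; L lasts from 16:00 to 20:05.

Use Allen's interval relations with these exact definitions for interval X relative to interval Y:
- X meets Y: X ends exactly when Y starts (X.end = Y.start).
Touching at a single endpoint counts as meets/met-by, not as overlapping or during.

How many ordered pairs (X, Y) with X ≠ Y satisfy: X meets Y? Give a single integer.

0

Checking all 90 ordered pairs for relation 'meets'; matching pairs in alphabetical order:
No pair satisfies it.
Count: 0.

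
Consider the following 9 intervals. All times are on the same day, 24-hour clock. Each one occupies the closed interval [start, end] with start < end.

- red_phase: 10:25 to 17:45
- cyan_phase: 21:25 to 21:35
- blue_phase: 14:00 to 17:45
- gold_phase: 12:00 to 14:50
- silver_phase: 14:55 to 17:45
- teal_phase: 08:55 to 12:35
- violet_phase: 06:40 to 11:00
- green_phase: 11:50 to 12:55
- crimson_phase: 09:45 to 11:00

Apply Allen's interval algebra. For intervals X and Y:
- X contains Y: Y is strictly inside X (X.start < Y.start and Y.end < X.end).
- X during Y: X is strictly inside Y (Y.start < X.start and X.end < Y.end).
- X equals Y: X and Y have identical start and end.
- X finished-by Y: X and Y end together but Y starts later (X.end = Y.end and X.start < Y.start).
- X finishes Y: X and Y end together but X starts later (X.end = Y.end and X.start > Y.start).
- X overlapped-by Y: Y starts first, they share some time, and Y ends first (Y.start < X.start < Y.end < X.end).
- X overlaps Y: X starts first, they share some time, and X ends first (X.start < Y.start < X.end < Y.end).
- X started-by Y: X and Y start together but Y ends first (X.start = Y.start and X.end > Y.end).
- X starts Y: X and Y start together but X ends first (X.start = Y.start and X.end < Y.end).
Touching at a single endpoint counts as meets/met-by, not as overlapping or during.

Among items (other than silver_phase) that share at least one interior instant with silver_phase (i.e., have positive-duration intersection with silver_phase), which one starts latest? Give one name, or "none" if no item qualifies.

Target silver_phase = [14:55, 17:45].
blue_phase [14:00, 17:45] → finished-by → candidate.
crimson_phase [09:45, 11:00] → before → excluded.
cyan_phase [21:25, 21:35] → after → excluded.
gold_phase [12:00, 14:50] → before → excluded.
green_phase [11:50, 12:55] → before → excluded.
red_phase [10:25, 17:45] → finished-by → candidate.
teal_phase [08:55, 12:35] → before → excluded.
violet_phase [06:40, 11:00] → before → excluded.
Among candidates, latest start is 14:00 → blue_phase.

blue_phase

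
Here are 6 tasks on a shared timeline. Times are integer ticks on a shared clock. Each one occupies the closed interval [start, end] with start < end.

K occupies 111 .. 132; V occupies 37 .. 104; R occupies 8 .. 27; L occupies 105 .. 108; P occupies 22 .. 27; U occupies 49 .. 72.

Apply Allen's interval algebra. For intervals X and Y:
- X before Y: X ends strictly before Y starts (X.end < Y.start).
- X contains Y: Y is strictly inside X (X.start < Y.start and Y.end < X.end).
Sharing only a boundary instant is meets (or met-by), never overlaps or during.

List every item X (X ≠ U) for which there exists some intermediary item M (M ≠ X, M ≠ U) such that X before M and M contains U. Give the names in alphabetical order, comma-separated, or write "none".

Target U = [49, 72].
Intermediaries M with M contains U: V.
Via V — items with X before V: P, R.
Union: P, R.

P, R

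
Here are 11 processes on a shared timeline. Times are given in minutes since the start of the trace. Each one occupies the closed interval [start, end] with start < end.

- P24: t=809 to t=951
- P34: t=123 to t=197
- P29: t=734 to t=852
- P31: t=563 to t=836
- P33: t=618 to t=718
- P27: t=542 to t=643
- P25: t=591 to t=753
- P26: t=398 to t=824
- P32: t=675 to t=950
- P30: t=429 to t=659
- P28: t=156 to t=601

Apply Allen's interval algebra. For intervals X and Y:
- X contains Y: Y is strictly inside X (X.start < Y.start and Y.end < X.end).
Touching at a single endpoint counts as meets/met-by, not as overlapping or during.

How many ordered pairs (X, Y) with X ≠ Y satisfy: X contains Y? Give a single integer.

Checking all 110 ordered pairs for relation 'contains'; matching pairs in alphabetical order:
(P25, P33): P25 contains P33 ✓
(P26, P25): P26 contains P25 ✓
(P26, P27): P26 contains P27 ✓
(P26, P30): P26 contains P30 ✓
(P26, P33): P26 contains P33 ✓
(P30, P27): P30 contains P27 ✓
(P31, P25): P31 contains P25 ✓
(P31, P33): P31 contains P33 ✓
(P32, P29): P32 contains P29 ✓
Count: 9.

9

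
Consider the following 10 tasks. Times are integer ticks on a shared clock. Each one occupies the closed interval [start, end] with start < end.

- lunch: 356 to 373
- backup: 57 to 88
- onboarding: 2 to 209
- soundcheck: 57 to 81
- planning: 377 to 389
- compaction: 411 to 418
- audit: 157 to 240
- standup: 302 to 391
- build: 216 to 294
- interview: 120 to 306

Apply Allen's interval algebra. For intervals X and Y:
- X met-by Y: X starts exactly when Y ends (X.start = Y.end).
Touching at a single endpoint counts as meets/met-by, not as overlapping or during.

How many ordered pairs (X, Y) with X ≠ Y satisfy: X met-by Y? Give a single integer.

Checking all 90 ordered pairs for relation 'met-by'; matching pairs in alphabetical order:
No pair satisfies it.
Count: 0.

0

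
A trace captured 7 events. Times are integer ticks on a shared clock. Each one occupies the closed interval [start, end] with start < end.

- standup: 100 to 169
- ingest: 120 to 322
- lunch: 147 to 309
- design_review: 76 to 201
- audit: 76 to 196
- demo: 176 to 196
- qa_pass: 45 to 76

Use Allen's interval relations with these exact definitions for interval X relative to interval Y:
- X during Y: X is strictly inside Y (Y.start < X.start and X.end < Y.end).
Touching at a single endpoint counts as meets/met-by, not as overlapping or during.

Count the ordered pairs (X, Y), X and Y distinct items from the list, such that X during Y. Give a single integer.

6

Checking all 42 ordered pairs for relation 'during'; matching pairs in alphabetical order:
(demo, design_review): demo during design_review ✓
(demo, ingest): demo during ingest ✓
(demo, lunch): demo during lunch ✓
(lunch, ingest): lunch during ingest ✓
(standup, audit): standup during audit ✓
(standup, design_review): standup during design_review ✓
Count: 6.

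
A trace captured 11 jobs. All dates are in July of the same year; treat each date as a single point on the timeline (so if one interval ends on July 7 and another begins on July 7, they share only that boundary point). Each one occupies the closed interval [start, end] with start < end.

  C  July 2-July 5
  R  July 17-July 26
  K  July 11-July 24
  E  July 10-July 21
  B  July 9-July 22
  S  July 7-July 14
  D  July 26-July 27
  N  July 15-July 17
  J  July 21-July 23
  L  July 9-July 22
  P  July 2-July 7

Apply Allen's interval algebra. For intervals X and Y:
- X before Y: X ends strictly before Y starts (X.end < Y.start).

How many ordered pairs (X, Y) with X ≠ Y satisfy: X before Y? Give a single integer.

Checking all 110 ordered pairs for relation 'before'; matching pairs in alphabetical order:
(B, D): B before D ✓
(C, B): C before B ✓
(C, D): C before D ✓
(C, E): C before E ✓
(C, J): C before J ✓
(C, K): C before K ✓
(C, L): C before L ✓
(C, N): C before N ✓
(C, R): C before R ✓
(C, S): C before S ✓
(E, D): E before D ✓
(J, D): J before D ✓
(K, D): K before D ✓
(L, D): L before D ✓
(N, D): N before D ✓
(N, J): N before J ✓
(P, B): P before B ✓
(P, D): P before D ✓
(P, E): P before E ✓
(P, J): P before J ✓
(P, K): P before K ✓
(P, L): P before L ✓
(P, N): P before N ✓
(P, R): P before R ✓
... plus 4 further pairs not listed.
Count: 28.

28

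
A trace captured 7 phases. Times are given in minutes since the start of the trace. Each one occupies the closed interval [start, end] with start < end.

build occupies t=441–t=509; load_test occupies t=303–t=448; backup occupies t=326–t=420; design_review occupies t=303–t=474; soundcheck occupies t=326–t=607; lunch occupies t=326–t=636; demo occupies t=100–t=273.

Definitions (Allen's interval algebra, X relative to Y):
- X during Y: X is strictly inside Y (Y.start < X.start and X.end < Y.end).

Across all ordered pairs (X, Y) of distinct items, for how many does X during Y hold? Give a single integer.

Checking all 42 ordered pairs for relation 'during'; matching pairs in alphabetical order:
(backup, design_review): backup during design_review ✓
(backup, load_test): backup during load_test ✓
(build, lunch): build during lunch ✓
(build, soundcheck): build during soundcheck ✓
Count: 4.

4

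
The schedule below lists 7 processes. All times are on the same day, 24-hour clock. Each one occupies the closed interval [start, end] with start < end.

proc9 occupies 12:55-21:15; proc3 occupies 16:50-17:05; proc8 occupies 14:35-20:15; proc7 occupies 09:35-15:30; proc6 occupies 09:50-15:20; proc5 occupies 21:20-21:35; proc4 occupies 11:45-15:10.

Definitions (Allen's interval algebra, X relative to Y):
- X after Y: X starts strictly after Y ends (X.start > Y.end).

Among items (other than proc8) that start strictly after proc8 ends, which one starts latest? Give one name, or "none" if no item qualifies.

proc5

Target proc8 = [14:35, 20:15].
proc3 [16:50, 17:05] → during → excluded.
proc4 [11:45, 15:10] → overlaps → excluded.
proc5 [21:20, 21:35] → after → candidate.
proc6 [09:50, 15:20] → overlaps → excluded.
proc7 [09:35, 15:30] → overlaps → excluded.
proc9 [12:55, 21:15] → contains → excluded.
Among candidates, latest start is 21:20 → proc5.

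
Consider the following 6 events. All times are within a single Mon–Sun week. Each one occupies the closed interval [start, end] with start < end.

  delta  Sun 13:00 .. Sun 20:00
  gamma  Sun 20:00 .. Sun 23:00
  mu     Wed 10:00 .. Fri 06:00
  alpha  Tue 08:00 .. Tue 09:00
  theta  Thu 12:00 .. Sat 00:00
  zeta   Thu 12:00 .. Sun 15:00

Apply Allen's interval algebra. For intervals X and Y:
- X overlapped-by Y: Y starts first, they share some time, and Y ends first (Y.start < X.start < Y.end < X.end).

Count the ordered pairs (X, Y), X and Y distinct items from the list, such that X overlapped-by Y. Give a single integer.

Checking all 30 ordered pairs for relation 'overlapped-by'; matching pairs in alphabetical order:
(delta, zeta): delta overlapped-by zeta ✓
(theta, mu): theta overlapped-by mu ✓
(zeta, mu): zeta overlapped-by mu ✓
Count: 3.

3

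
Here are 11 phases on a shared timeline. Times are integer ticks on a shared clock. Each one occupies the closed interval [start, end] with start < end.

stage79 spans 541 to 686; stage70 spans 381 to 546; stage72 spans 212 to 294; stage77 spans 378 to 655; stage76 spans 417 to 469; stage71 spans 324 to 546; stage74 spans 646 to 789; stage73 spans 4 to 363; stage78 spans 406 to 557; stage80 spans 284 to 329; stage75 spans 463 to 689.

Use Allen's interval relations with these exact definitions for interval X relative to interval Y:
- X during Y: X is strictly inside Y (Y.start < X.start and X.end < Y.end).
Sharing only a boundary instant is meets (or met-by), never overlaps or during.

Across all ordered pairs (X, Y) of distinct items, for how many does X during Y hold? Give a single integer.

9

Checking all 110 ordered pairs for relation 'during'; matching pairs in alphabetical order:
(stage70, stage77): stage70 during stage77 ✓
(stage72, stage73): stage72 during stage73 ✓
(stage76, stage70): stage76 during stage70 ✓
(stage76, stage71): stage76 during stage71 ✓
(stage76, stage77): stage76 during stage77 ✓
(stage76, stage78): stage76 during stage78 ✓
(stage78, stage77): stage78 during stage77 ✓
(stage79, stage75): stage79 during stage75 ✓
(stage80, stage73): stage80 during stage73 ✓
Count: 9.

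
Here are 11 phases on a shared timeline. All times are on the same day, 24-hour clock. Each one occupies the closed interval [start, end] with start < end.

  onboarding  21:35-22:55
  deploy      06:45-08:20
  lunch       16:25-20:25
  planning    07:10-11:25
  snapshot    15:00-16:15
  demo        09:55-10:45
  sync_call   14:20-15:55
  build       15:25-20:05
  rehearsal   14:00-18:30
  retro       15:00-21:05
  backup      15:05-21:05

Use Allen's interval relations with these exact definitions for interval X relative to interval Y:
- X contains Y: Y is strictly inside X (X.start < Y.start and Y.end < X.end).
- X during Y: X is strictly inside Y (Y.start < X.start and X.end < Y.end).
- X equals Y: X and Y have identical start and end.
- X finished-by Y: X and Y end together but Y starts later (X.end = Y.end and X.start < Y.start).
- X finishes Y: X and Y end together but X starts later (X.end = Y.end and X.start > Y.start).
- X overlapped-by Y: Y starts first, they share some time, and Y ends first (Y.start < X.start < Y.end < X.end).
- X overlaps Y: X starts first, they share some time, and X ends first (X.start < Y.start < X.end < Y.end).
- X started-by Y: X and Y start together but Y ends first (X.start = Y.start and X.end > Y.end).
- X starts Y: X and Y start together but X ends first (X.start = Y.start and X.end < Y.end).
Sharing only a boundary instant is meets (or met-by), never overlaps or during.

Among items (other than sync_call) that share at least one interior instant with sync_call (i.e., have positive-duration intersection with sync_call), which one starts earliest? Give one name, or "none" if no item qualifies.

rehearsal

Target sync_call = [14:20, 15:55].
backup [15:05, 21:05] → overlapped-by → candidate.
build [15:25, 20:05] → overlapped-by → candidate.
demo [09:55, 10:45] → before → excluded.
deploy [06:45, 08:20] → before → excluded.
lunch [16:25, 20:25] → after → excluded.
onboarding [21:35, 22:55] → after → excluded.
planning [07:10, 11:25] → before → excluded.
rehearsal [14:00, 18:30] → contains → candidate.
retro [15:00, 21:05] → overlapped-by → candidate.
snapshot [15:00, 16:15] → overlapped-by → candidate.
Among candidates, earliest start is 14:00 → rehearsal.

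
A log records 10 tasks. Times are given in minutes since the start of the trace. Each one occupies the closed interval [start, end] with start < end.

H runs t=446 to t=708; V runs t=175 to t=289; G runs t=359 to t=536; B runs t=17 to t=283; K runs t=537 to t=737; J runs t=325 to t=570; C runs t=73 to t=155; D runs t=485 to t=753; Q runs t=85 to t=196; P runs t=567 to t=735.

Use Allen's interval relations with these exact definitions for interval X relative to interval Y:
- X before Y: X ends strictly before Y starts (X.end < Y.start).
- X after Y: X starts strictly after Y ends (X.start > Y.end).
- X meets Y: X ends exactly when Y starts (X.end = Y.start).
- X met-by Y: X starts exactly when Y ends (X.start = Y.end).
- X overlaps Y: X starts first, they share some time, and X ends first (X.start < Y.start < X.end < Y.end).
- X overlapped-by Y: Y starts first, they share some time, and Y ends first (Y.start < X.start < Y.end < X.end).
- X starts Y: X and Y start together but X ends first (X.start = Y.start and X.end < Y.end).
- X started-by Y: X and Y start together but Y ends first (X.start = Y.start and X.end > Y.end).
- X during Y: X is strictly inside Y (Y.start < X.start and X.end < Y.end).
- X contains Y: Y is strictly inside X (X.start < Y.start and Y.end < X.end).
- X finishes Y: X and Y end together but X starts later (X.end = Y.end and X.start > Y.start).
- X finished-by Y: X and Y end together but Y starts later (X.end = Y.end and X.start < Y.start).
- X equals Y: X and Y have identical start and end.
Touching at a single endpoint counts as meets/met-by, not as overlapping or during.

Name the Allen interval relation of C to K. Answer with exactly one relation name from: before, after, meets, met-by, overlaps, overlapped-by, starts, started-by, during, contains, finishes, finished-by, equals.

before

C = [t=73, t=155]; K = [t=537, t=737].
Compare endpoints: C.start < K.start, C.start < K.end, C.end < K.start, C.end < K.end.
That pattern is 'before'.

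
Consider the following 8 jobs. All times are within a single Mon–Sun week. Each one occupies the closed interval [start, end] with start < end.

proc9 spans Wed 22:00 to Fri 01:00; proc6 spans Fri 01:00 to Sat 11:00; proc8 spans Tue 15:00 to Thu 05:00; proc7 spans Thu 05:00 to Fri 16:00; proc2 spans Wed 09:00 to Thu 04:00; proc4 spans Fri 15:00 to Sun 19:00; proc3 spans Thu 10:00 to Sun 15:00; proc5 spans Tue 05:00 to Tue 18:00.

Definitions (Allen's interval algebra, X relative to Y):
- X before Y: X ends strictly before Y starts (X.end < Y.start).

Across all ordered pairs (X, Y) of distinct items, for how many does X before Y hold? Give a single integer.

14

Checking all 56 ordered pairs for relation 'before'; matching pairs in alphabetical order:
(proc2, proc3): proc2 before proc3 ✓
(proc2, proc4): proc2 before proc4 ✓
(proc2, proc6): proc2 before proc6 ✓
(proc2, proc7): proc2 before proc7 ✓
(proc5, proc2): proc5 before proc2 ✓
(proc5, proc3): proc5 before proc3 ✓
(proc5, proc4): proc5 before proc4 ✓
(proc5, proc6): proc5 before proc6 ✓
(proc5, proc7): proc5 before proc7 ✓
(proc5, proc9): proc5 before proc9 ✓
(proc8, proc3): proc8 before proc3 ✓
(proc8, proc4): proc8 before proc4 ✓
(proc8, proc6): proc8 before proc6 ✓
(proc9, proc4): proc9 before proc4 ✓
Count: 14.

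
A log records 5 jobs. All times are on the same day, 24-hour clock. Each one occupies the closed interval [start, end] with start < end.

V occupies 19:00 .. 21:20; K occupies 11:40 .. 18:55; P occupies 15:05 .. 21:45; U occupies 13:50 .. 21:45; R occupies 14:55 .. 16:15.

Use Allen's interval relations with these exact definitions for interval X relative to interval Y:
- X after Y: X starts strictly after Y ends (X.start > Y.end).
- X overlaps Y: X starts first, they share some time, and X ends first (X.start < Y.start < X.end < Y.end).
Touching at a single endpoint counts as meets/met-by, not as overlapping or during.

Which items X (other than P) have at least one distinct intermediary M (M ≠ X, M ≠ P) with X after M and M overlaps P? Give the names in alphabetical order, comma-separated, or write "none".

V

Target P = [15:05, 21:45].
Intermediaries M with M overlaps P: K, R.
Via K — items with X after K: V.
Via R — items with X after R: V.
Union: V.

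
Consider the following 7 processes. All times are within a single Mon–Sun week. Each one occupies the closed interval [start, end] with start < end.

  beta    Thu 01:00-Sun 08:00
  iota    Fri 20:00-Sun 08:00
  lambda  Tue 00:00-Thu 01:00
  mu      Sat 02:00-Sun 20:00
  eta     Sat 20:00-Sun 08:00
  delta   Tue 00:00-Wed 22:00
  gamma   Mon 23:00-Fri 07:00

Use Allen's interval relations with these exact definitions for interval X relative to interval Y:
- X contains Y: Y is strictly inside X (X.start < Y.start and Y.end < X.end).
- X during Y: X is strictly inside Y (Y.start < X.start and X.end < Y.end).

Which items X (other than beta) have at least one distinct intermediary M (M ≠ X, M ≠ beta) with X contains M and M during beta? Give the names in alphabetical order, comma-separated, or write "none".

none

Target beta = [Thu 01:00, Sun 08:00].
Intermediaries M with M during beta: none.
Union: none.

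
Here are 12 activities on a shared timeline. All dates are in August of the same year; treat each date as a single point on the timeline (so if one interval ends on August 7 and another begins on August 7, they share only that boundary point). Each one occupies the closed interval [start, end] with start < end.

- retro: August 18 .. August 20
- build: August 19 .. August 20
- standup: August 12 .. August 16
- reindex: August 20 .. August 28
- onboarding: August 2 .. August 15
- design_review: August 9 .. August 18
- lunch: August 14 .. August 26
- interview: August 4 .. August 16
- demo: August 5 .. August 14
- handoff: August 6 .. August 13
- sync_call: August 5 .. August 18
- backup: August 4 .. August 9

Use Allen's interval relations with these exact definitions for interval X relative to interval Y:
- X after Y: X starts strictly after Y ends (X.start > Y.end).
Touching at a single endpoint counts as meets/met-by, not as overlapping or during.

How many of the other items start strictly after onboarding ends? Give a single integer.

3

Target onboarding = [August 2, August 15].
backup [August 4, August 9] → during → no.
build [August 19, August 20] → after → counts.
demo [August 5, August 14] → during → no.
design_review [August 9, August 18] → overlapped-by → no.
handoff [August 6, August 13] → during → no.
interview [August 4, August 16] → overlapped-by → no.
lunch [August 14, August 26] → overlapped-by → no.
reindex [August 20, August 28] → after → counts.
retro [August 18, August 20] → after → counts.
standup [August 12, August 16] → overlapped-by → no.
sync_call [August 5, August 18] → overlapped-by → no.
Total: 3.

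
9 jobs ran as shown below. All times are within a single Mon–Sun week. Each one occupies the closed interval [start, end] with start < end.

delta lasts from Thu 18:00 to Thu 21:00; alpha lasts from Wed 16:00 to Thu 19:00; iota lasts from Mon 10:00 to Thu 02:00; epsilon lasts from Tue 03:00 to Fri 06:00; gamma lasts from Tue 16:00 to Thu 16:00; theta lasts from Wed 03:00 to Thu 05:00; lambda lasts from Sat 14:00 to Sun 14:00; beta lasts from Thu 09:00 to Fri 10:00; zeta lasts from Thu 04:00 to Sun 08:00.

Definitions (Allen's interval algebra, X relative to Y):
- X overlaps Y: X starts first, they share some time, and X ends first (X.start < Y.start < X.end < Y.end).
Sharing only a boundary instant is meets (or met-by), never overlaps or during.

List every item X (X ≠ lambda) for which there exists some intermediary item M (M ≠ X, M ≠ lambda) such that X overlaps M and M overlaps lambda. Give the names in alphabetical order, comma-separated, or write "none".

alpha, epsilon, gamma, theta

Target lambda = [Sat 14:00, Sun 14:00].
Intermediaries M with M overlaps lambda: zeta.
Via zeta — items with X overlaps zeta: alpha, epsilon, gamma, theta.
Union: alpha, epsilon, gamma, theta.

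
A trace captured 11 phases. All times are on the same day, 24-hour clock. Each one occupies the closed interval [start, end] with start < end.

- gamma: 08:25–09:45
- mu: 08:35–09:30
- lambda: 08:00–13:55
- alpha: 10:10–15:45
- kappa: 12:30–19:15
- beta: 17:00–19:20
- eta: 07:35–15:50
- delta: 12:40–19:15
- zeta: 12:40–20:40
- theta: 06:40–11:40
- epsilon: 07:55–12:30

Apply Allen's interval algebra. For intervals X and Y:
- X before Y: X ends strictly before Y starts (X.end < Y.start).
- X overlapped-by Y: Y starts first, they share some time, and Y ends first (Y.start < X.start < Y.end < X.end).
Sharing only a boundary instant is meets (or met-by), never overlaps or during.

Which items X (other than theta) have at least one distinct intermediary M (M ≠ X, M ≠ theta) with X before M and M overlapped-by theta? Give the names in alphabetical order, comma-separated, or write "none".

gamma, mu

Target theta = [06:40, 11:40].
Intermediaries M with M overlapped-by theta: alpha, epsilon, eta, lambda.
Via alpha — items with X before alpha: gamma, mu.
Via epsilon — items with X before epsilon: none.
Via eta — items with X before eta: none.
Via lambda — items with X before lambda: none.
Union: gamma, mu.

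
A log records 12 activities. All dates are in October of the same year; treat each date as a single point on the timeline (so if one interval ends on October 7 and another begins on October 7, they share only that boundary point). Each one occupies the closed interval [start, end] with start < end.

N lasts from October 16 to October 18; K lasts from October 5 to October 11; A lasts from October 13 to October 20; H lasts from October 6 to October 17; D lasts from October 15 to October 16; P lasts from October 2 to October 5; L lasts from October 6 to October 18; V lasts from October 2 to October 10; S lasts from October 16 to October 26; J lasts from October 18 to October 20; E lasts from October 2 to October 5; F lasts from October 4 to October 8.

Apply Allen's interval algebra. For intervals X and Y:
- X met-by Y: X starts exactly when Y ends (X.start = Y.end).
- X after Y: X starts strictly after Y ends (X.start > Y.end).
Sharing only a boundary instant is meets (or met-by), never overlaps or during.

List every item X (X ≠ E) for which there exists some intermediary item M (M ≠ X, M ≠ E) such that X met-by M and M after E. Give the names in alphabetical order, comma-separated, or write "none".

Target E = [October 2, October 5].
Intermediaries M with M after E: A, D, H, J, L, N, S.
Via A — items with X met-by A: none.
Via D — items with X met-by D: N, S.
Via H — items with X met-by H: none.
Via J — items with X met-by J: none.
Via L — items with X met-by L: J.
Via N — items with X met-by N: J.
Via S — items with X met-by S: none.
Union: J, N, S.

J, N, S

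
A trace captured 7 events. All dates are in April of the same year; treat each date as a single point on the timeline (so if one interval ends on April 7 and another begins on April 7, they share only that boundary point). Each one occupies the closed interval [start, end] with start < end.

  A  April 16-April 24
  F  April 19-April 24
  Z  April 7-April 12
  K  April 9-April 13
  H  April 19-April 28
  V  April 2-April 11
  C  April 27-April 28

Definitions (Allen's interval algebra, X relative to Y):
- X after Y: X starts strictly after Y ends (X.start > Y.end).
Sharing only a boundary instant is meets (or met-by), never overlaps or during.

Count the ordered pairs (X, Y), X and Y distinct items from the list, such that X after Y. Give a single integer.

Checking all 42 ordered pairs for relation 'after'; matching pairs in alphabetical order:
(A, K): A after K ✓
(A, V): A after V ✓
(A, Z): A after Z ✓
(C, A): C after A ✓
(C, F): C after F ✓
(C, K): C after K ✓
(C, V): C after V ✓
(C, Z): C after Z ✓
(F, K): F after K ✓
(F, V): F after V ✓
(F, Z): F after Z ✓
(H, K): H after K ✓
(H, V): H after V ✓
(H, Z): H after Z ✓
Count: 14.

14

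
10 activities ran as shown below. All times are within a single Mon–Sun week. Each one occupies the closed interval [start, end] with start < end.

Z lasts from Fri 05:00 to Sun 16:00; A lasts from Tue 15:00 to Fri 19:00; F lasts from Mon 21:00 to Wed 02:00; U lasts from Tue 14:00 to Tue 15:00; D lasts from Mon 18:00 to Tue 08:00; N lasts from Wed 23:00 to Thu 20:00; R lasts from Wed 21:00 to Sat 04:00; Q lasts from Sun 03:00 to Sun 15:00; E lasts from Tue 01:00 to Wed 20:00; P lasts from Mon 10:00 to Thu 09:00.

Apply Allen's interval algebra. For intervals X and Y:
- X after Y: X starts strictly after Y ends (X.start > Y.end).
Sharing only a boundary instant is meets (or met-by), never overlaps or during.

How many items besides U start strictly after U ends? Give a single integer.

Target U = [Tue 14:00, Tue 15:00].
A [Tue 15:00, Fri 19:00] → met-by → no.
D [Mon 18:00, Tue 08:00] → before → no.
E [Tue 01:00, Wed 20:00] → contains → no.
F [Mon 21:00, Wed 02:00] → contains → no.
N [Wed 23:00, Thu 20:00] → after → counts.
P [Mon 10:00, Thu 09:00] → contains → no.
Q [Sun 03:00, Sun 15:00] → after → counts.
R [Wed 21:00, Sat 04:00] → after → counts.
Z [Fri 05:00, Sun 16:00] → after → counts.
Total: 4.

4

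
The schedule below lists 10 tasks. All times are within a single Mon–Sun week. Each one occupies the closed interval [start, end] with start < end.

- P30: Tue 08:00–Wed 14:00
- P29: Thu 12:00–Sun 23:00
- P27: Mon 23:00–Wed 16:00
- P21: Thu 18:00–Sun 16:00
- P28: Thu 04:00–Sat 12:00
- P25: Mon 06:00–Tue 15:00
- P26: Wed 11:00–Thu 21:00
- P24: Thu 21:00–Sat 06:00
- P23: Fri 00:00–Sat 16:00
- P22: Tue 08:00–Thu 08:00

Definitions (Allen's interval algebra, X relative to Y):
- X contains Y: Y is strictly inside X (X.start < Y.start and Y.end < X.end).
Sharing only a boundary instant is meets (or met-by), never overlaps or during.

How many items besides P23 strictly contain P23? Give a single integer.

2

Target P23 = [Fri 00:00, Sat 16:00].
P21 [Thu 18:00, Sun 16:00] → contains → counts.
P22 [Tue 08:00, Thu 08:00] → before → no.
P24 [Thu 21:00, Sat 06:00] → overlaps → no.
P25 [Mon 06:00, Tue 15:00] → before → no.
P26 [Wed 11:00, Thu 21:00] → before → no.
P27 [Mon 23:00, Wed 16:00] → before → no.
P28 [Thu 04:00, Sat 12:00] → overlaps → no.
P29 [Thu 12:00, Sun 23:00] → contains → counts.
P30 [Tue 08:00, Wed 14:00] → before → no.
Total: 2.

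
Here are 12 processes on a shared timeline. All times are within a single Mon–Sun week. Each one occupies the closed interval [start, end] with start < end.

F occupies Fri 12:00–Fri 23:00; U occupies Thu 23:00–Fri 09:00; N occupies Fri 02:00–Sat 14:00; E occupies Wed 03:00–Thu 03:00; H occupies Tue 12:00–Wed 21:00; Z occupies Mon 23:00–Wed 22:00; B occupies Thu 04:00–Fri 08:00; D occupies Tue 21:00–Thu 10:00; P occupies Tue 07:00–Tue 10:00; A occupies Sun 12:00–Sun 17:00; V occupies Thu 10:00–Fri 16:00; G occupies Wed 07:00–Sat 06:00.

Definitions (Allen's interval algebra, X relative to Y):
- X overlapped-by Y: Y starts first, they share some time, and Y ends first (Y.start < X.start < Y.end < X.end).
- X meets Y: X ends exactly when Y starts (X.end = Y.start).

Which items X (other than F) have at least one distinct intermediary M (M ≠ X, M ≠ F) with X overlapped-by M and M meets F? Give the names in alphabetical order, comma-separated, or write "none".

none

Target F = [Fri 12:00, Fri 23:00].
Intermediaries M with M meets F: none.
Union: none.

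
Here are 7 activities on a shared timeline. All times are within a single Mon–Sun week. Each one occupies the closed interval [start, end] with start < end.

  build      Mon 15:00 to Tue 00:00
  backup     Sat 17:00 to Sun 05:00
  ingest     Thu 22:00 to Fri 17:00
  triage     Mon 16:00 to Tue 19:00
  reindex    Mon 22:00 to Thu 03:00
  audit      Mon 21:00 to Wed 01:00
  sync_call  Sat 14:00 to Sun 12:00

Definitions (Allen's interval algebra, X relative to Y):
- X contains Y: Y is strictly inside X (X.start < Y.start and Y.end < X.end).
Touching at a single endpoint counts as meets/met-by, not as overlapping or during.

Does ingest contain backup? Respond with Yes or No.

No

ingest = [Thu 22:00, Fri 17:00], backup = [Sat 17:00, Sun 05:00].
Actual relation of ingest to backup: before.
Asked whether 'contains' holds → No.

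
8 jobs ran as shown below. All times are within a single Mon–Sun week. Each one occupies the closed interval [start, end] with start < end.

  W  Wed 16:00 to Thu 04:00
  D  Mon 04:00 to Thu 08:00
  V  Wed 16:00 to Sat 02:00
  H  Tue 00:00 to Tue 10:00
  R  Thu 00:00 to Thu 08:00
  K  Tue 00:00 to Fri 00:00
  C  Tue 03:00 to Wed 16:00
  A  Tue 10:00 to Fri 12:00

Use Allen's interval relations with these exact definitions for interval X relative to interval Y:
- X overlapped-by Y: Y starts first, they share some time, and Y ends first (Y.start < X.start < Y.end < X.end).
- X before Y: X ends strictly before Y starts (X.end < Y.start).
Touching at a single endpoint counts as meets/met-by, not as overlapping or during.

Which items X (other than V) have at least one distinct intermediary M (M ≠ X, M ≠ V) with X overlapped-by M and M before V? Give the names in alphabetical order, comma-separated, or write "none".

C

Target V = [Wed 16:00, Sat 02:00].
Intermediaries M with M before V: H.
Via H — items with X overlapped-by H: C.
Union: C.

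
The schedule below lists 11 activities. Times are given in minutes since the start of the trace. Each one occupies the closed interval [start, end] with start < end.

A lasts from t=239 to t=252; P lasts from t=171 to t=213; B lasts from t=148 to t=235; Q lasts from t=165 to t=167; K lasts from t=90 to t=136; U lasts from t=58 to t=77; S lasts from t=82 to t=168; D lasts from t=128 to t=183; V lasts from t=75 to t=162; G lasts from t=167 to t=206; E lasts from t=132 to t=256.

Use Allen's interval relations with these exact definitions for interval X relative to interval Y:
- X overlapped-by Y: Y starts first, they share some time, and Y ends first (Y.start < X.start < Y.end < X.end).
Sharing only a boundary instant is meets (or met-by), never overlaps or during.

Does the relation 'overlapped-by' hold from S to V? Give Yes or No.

S = [t=82, t=168], V = [t=75, t=162].
Actual relation of S to V: overlapped-by.
Asked whether 'overlapped-by' holds → Yes.

Yes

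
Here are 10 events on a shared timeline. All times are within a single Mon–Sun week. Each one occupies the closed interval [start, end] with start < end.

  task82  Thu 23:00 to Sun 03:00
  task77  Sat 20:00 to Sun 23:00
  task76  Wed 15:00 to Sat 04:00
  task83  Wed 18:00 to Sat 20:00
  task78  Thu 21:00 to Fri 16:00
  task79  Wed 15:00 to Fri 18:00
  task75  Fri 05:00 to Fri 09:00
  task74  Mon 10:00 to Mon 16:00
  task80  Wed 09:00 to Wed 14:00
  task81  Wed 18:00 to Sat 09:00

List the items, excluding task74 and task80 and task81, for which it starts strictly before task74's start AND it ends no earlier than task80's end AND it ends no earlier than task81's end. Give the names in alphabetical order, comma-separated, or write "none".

none

Conditions: its start is strictly before task74's start (X.start < Mon 10:00) AND its end is no earlier than task80's end (X.end >= Wed 14:00) AND its end is no earlier than task81's end (X.end >= Sat 09:00).
task75: start Fri 05:00 < Mon 10:00? ✗; end Fri 09:00 >= Wed 14:00? ✓; end Fri 09:00 >= Sat 09:00? ✗ → no.
task76: start Wed 15:00 < Mon 10:00? ✗; end Sat 04:00 >= Wed 14:00? ✓; end Sat 04:00 >= Sat 09:00? ✗ → no.
task77: start Sat 20:00 < Mon 10:00? ✗; end Sun 23:00 >= Wed 14:00? ✓; end Sun 23:00 >= Sat 09:00? ✓ → no.
task78: start Thu 21:00 < Mon 10:00? ✗; end Fri 16:00 >= Wed 14:00? ✓; end Fri 16:00 >= Sat 09:00? ✗ → no.
task79: start Wed 15:00 < Mon 10:00? ✗; end Fri 18:00 >= Wed 14:00? ✓; end Fri 18:00 >= Sat 09:00? ✗ → no.
task82: start Thu 23:00 < Mon 10:00? ✗; end Sun 03:00 >= Wed 14:00? ✓; end Sun 03:00 >= Sat 09:00? ✓ → no.
task83: start Wed 18:00 < Mon 10:00? ✗; end Sat 20:00 >= Wed 14:00? ✓; end Sat 20:00 >= Sat 09:00? ✓ → no.
Result: none.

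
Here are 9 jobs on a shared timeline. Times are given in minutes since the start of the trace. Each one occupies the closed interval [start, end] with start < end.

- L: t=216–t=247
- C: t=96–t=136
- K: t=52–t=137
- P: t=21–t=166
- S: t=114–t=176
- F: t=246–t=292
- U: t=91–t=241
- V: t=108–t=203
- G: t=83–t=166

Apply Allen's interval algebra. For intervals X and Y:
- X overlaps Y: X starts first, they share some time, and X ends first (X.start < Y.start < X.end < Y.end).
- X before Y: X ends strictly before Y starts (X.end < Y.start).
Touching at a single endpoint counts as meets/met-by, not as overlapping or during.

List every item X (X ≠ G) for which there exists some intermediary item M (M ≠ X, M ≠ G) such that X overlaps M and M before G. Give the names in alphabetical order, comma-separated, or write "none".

none

Target G = [t=83, t=166].
Intermediaries M with M before G: none.
Union: none.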